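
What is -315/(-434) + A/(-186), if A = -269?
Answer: 202/93 ≈ 2.1720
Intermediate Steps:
-315/(-434) + A/(-186) = -315/(-434) - 269/(-186) = -315*(-1/434) - 269*(-1/186) = 45/62 + 269/186 = 202/93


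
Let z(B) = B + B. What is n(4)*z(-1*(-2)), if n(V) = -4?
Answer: -16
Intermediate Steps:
z(B) = 2*B
n(4)*z(-1*(-2)) = -8*(-1*(-2)) = -8*2 = -4*4 = -16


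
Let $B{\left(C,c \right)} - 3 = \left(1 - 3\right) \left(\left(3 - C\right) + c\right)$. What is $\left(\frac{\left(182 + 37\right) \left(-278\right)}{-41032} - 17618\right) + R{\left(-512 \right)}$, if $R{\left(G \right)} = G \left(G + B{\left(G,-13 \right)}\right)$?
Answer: $\frac{15531422049}{20516} \approx 7.5704 \cdot 10^{5}$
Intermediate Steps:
$B{\left(C,c \right)} = -3 - 2 c + 2 C$ ($B{\left(C,c \right)} = 3 + \left(1 - 3\right) \left(\left(3 - C\right) + c\right) = 3 - 2 \left(3 + c - C\right) = 3 - \left(6 - 2 C + 2 c\right) = -3 - 2 c + 2 C$)
$R{\left(G \right)} = G \left(23 + 3 G\right)$ ($R{\left(G \right)} = G \left(G - \left(-23 - 2 G\right)\right) = G \left(G + \left(-3 + 26 + 2 G\right)\right) = G \left(G + \left(23 + 2 G\right)\right) = G \left(23 + 3 G\right)$)
$\left(\frac{\left(182 + 37\right) \left(-278\right)}{-41032} - 17618\right) + R{\left(-512 \right)} = \left(\frac{\left(182 + 37\right) \left(-278\right)}{-41032} - 17618\right) - 512 \left(23 + 3 \left(-512\right)\right) = \left(219 \left(-278\right) \left(- \frac{1}{41032}\right) - 17618\right) - 512 \left(23 - 1536\right) = \left(\left(-60882\right) \left(- \frac{1}{41032}\right) - 17618\right) - -774656 = \left(\frac{30441}{20516} - 17618\right) + 774656 = - \frac{361420447}{20516} + 774656 = \frac{15531422049}{20516}$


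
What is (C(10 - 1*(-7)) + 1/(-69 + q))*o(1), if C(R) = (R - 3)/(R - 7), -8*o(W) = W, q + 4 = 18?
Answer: -19/110 ≈ -0.17273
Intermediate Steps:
q = 14 (q = -4 + 18 = 14)
o(W) = -W/8
C(R) = (-3 + R)/(-7 + R)
(C(10 - 1*(-7)) + 1/(-69 + q))*o(1) = ((-3 + (10 - 1*(-7)))/(-7 + (10 - 1*(-7))) + 1/(-69 + 14))*(-⅛*1) = ((-3 + (10 + 7))/(-7 + (10 + 7)) + 1/(-55))*(-⅛) = ((-3 + 17)/(-7 + 17) - 1/55)*(-⅛) = (14/10 - 1/55)*(-⅛) = ((⅒)*14 - 1/55)*(-⅛) = (7/5 - 1/55)*(-⅛) = (76/55)*(-⅛) = -19/110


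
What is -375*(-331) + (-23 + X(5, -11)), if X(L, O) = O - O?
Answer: 124102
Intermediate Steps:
X(L, O) = 0
-375*(-331) + (-23 + X(5, -11)) = -375*(-331) + (-23 + 0) = 124125 - 23 = 124102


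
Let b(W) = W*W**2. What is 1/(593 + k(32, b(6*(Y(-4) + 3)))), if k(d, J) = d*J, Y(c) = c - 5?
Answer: -1/1492399 ≈ -6.7006e-7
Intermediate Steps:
Y(c) = -5 + c
b(W) = W**3
k(d, J) = J*d
1/(593 + k(32, b(6*(Y(-4) + 3)))) = 1/(593 + (6*((-5 - 4) + 3))**3*32) = 1/(593 + (6*(-9 + 3))**3*32) = 1/(593 + (6*(-6))**3*32) = 1/(593 + (-36)**3*32) = 1/(593 - 46656*32) = 1/(593 - 1492992) = 1/(-1492399) = -1/1492399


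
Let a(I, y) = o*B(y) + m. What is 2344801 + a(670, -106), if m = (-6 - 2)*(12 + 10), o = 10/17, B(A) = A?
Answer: 39857565/17 ≈ 2.3446e+6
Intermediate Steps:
o = 10/17 (o = 10*(1/17) = 10/17 ≈ 0.58823)
m = -176 (m = -8*22 = -176)
a(I, y) = -176 + 10*y/17 (a(I, y) = 10*y/17 - 176 = -176 + 10*y/17)
2344801 + a(670, -106) = 2344801 + (-176 + (10/17)*(-106)) = 2344801 + (-176 - 1060/17) = 2344801 - 4052/17 = 39857565/17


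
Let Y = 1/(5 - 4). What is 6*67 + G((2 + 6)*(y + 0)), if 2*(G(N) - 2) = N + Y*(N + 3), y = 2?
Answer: 843/2 ≈ 421.50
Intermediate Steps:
Y = 1 (Y = 1/1 = 1)
G(N) = 7/2 + N (G(N) = 2 + (N + 1*(N + 3))/2 = 2 + (N + 1*(3 + N))/2 = 2 + (N + (3 + N))/2 = 2 + (3 + 2*N)/2 = 2 + (3/2 + N) = 7/2 + N)
6*67 + G((2 + 6)*(y + 0)) = 6*67 + (7/2 + (2 + 6)*(2 + 0)) = 402 + (7/2 + 8*2) = 402 + (7/2 + 16) = 402 + 39/2 = 843/2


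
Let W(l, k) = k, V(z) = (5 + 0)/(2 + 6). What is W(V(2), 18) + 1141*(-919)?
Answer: -1048561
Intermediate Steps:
V(z) = 5/8
W(V(2), 18) + 1141*(-919) = 18 + 1141*(-919) = 18 - 1048579 = -1048561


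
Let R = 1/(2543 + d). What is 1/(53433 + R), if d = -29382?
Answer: 26839/1434088286 ≈ 1.8715e-5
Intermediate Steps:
R = -1/26839 (R = 1/(2543 - 29382) = 1/(-26839) = -1/26839 ≈ -3.7259e-5)
1/(53433 + R) = 1/(53433 - 1/26839) = 1/(1434088286/26839) = 26839/1434088286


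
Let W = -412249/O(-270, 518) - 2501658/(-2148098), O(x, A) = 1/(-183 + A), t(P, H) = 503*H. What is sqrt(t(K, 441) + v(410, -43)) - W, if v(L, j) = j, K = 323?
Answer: 148329833526506/1074049 + 2*sqrt(55445) ≈ 1.3810e+8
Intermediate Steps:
W = -148329833526506/1074049 (W = -412249/(1/(-183 + 518)) - 2501658/(-2148098) = -412249/(1/335) - 2501658*(-1/2148098) = -412249/1/335 + 1250829/1074049 = -412249*335 + 1250829/1074049 = -138103415 + 1250829/1074049 = -148329833526506/1074049 ≈ -1.3810e+8)
sqrt(t(K, 441) + v(410, -43)) - W = sqrt(503*441 - 43) - 1*(-148329833526506/1074049) = sqrt(221823 - 43) + 148329833526506/1074049 = sqrt(221780) + 148329833526506/1074049 = 2*sqrt(55445) + 148329833526506/1074049 = 148329833526506/1074049 + 2*sqrt(55445)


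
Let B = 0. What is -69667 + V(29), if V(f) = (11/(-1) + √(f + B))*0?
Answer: -69667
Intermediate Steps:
V(f) = 0 (V(f) = (11/(-1) + √(f + 0))*0 = (11*(-1) + √f)*0 = (-11 + √f)*0 = 0)
-69667 + V(29) = -69667 + 0 = -69667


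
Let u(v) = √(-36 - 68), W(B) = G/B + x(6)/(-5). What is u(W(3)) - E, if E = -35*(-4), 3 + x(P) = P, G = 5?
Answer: -140 + 2*I*√26 ≈ -140.0 + 10.198*I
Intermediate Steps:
x(P) = -3 + P
W(B) = -⅗ + 5/B (W(B) = 5/B + (-3 + 6)/(-5) = 5/B + 3*(-⅕) = 5/B - ⅗ = -⅗ + 5/B)
u(v) = 2*I*√26 (u(v) = √(-104) = 2*I*√26)
E = 140
u(W(3)) - E = 2*I*√26 - 1*140 = 2*I*√26 - 140 = -140 + 2*I*√26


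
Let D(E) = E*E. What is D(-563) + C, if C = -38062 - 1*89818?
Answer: 189089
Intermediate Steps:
D(E) = E²
C = -127880 (C = -38062 - 89818 = -127880)
D(-563) + C = (-563)² - 127880 = 316969 - 127880 = 189089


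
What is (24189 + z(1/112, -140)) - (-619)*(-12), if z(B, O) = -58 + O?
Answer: 16563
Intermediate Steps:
(24189 + z(1/112, -140)) - (-619)*(-12) = (24189 + (-58 - 140)) - (-619)*(-12) = (24189 - 198) - 1*7428 = 23991 - 7428 = 16563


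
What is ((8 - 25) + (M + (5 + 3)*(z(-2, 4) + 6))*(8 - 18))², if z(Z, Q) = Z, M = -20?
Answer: 18769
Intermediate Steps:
((8 - 25) + (M + (5 + 3)*(z(-2, 4) + 6))*(8 - 18))² = ((8 - 25) + (-20 + (5 + 3)*(-2 + 6))*(8 - 18))² = (-17 + (-20 + 8*4)*(-10))² = (-17 + (-20 + 32)*(-10))² = (-17 + 12*(-10))² = (-17 - 120)² = (-137)² = 18769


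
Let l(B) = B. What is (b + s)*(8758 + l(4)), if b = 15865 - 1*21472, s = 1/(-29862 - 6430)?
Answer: -891486382345/18146 ≈ -4.9129e+7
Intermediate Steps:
s = -1/36292 (s = 1/(-36292) = -1/36292 ≈ -2.7554e-5)
b = -5607 (b = 15865 - 21472 = -5607)
(b + s)*(8758 + l(4)) = (-5607 - 1/36292)*(8758 + 4) = -203489245/36292*8762 = -891486382345/18146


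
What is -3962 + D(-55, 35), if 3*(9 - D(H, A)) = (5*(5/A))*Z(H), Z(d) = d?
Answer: -82738/21 ≈ -3939.9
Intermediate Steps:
D(H, A) = 9 - 25*H/(3*A) (D(H, A) = 9 - 5*(5/A)*H/3 = 9 - 25/A*H/3 = 9 - 25*H/(3*A))
-3962 + D(-55, 35) = -3962 + (9 - 25/3*(-55)/35) = -3962 + (9 - 25/3*(-55)*1/35) = -3962 + (9 + 275/21) = -3962 + 464/21 = -82738/21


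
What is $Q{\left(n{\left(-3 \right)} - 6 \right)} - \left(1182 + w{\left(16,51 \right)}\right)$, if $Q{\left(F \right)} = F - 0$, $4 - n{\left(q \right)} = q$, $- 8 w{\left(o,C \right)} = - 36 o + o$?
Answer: $-1251$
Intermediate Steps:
$w{\left(o,C \right)} = \frac{35 o}{8}$ ($w{\left(o,C \right)} = - \frac{- 36 o + o}{8} = - \frac{\left(-35\right) o}{8} = \frac{35 o}{8}$)
$n{\left(q \right)} = 4 - q$
$Q{\left(F \right)} = F$ ($Q{\left(F \right)} = F + 0 = F$)
$Q{\left(n{\left(-3 \right)} - 6 \right)} - \left(1182 + w{\left(16,51 \right)}\right) = \left(\left(4 - -3\right) - 6\right) - \left(1182 + \frac{35}{8} \cdot 16\right) = \left(\left(4 + 3\right) - 6\right) - \left(1182 + 70\right) = \left(7 - 6\right) - 1252 = 1 - 1252 = -1251$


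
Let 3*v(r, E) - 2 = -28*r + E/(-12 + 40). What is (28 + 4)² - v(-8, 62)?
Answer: 13271/14 ≈ 947.93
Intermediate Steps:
v(r, E) = ⅔ - 28*r/3 + E/84 (v(r, E) = ⅔ + (-28*r + E/(-12 + 40))/3 = ⅔ + (-28*r + E/28)/3 = ⅔ + (-28*r/3 + E/84) = ⅔ - 28*r/3 + E/84)
(28 + 4)² - v(-8, 62) = (28 + 4)² - (⅔ - 28/3*(-8) + (1/84)*62) = 32² - (⅔ + 224/3 + 31/42) = 1024 - 1*1065/14 = 1024 - 1065/14 = 13271/14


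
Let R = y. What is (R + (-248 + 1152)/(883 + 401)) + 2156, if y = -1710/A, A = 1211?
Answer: 837828812/388731 ≈ 2155.3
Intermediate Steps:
y = -1710/1211 ≈ -1.4121
R = -1710/1211 ≈ -1.4121
(R + (-248 + 1152)/(883 + 401)) + 2156 = (-1710/1211 + (-248 + 1152)/(883 + 401)) + 2156 = (-1710/1211 + 904/1284) + 2156 = (-1710/1211 + 904*(1/1284)) + 2156 = (-1710/1211 + 226/321) + 2156 = -275224/388731 + 2156 = 837828812/388731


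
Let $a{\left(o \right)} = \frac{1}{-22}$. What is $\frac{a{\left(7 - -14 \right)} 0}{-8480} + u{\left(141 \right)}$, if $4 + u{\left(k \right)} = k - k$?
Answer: $-4$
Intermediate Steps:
$u{\left(k \right)} = -4$ ($u{\left(k \right)} = -4 + \left(k - k\right) = -4 + 0 = -4$)
$a{\left(o \right)} = - \frac{1}{22}$
$\frac{a{\left(7 - -14 \right)} 0}{-8480} + u{\left(141 \right)} = \frac{\left(- \frac{1}{22}\right) 0}{-8480} - 4 = 0 \left(- \frac{1}{8480}\right) - 4 = 0 - 4 = -4$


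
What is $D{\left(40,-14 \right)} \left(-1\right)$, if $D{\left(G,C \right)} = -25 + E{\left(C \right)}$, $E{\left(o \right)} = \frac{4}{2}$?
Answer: $23$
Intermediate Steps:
$E{\left(o \right)} = 2$ ($E{\left(o \right)} = 4 \cdot \frac{1}{2} = 2$)
$D{\left(G,C \right)} = -23$ ($D{\left(G,C \right)} = -25 + 2 = -23$)
$D{\left(40,-14 \right)} \left(-1\right) = \left(-23\right) \left(-1\right) = 23$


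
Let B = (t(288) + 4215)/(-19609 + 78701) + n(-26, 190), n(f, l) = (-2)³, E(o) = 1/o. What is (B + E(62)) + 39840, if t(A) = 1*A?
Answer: 923626557/23188 ≈ 39832.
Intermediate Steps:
t(A) = A
n(f, l) = -8
B = -5927/748 (B = (288 + 4215)/(-19609 + 78701) - 8 = 4503/59092 - 8 = 4503*(1/59092) - 8 = 57/748 - 8 = -5927/748 ≈ -7.9238)
(B + E(62)) + 39840 = (-5927/748 + 1/62) + 39840 = -183363/23188 + 39840 = 923626557/23188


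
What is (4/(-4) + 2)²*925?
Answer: 925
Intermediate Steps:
(4/(-4) + 2)²*925 = (4*(-¼) + 2)²*925 = (-1 + 2)²*925 = 1²*925 = 1*925 = 925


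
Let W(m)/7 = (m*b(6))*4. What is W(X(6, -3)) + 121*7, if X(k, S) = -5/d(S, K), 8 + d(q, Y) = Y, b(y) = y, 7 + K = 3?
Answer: 917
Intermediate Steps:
K = -4 (K = -7 + 3 = -4)
d(q, Y) = -8 + Y
X(k, S) = 5/12 (X(k, S) = -5/(-8 - 4) = -5/(-12) = -5*(-1/12) = 5/12)
W(m) = 168*m (W(m) = 7*((m*6)*4) = 7*((6*m)*4) = 7*(24*m) = 168*m)
W(X(6, -3)) + 121*7 = 168*(5/12) + 121*7 = 70 + 847 = 917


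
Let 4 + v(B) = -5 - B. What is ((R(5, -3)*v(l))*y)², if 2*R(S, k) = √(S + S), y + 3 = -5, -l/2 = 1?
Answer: 7840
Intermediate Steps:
l = -2 (l = -2*1 = -2)
y = -8 (y = -3 - 5 = -8)
R(S, k) = √2*√S/2 (R(S, k) = √(S + S)/2 = √(2*S)/2 = (√2*√S)/2 = √2*√S/2)
v(B) = -9 - B (v(B) = -4 + (-5 - B) = -9 - B)
((R(5, -3)*v(l))*y)² = (((√2*√5/2)*(-9 - 1*(-2)))*(-8))² = (((√10/2)*(-9 + 2))*(-8))² = (((√10/2)*(-7))*(-8))² = (-7*√10/2*(-8))² = (28*√10)² = 7840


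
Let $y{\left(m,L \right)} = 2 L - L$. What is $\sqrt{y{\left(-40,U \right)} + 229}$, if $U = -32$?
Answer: $\sqrt{197} \approx 14.036$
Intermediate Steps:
$y{\left(m,L \right)} = L$
$\sqrt{y{\left(-40,U \right)} + 229} = \sqrt{-32 + 229} = \sqrt{197}$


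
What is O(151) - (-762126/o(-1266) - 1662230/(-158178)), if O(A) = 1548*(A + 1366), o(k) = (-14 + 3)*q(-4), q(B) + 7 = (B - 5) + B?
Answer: 20459902522597/8699790 ≈ 2.3518e+6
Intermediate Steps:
q(B) = -12 + 2*B (q(B) = -7 + ((B - 5) + B) = -7 + ((-5 + B) + B) = -7 + (-5 + 2*B) = -12 + 2*B)
o(k) = 220 (o(k) = (-14 + 3)*(-12 + 2*(-4)) = -11*(-12 - 8) = -11*(-20) = 220)
O(A) = 2114568 + 1548*A (O(A) = 1548*(1366 + A) = 2114568 + 1548*A)
O(151) - (-762126/o(-1266) - 1662230/(-158178)) = (2114568 + 1548*151) - (-762126/220 - 1662230/(-158178)) = (2114568 + 233748) - (-762126*1/220 - 1662230*(-1/158178)) = 2348316 - (-381063/110 + 831115/79089) = 2348316 - 1*(-30046468957/8699790) = 2348316 + 30046468957/8699790 = 20459902522597/8699790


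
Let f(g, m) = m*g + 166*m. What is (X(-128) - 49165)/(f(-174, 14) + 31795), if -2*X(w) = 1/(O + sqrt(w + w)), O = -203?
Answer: -4077253247/2627471190 + 8*I/1313735595 ≈ -1.5518 + 6.0895e-9*I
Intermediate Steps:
X(w) = -1/(2*(-203 + sqrt(2)*sqrt(w))) (X(w) = -1/(2*(-203 + sqrt(w + w))) = -1/(2*(-203 + sqrt(2*w))) = -1/(2*(-203 + sqrt(2)*sqrt(w))))
f(g, m) = 166*m + g*m (f(g, m) = g*m + 166*m = 166*m + g*m)
(X(-128) - 49165)/(f(-174, 14) + 31795) = (-1/(-406 + 2*sqrt(2)*sqrt(-128)) - 49165)/(14*(166 - 174) + 31795) = (-1/(-406 + 2*sqrt(2)*(8*I*sqrt(2))) - 49165)/(14*(-8) + 31795) = (-1/(-406 + 32*I) - 49165)/(-112 + 31795) = (-(-406 - 32*I)/165860 - 49165)/31683 = (-(-406 - 32*I)/165860 - 49165)*(1/31683) = (-49165 - (-406 - 32*I)/165860)*(1/31683) = -49165/31683 - (-406 - 32*I)/5254942380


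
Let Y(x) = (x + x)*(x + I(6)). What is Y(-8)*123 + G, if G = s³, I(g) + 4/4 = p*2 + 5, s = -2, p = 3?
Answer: -3944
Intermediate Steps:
I(g) = 10 (I(g) = -1 + (3*2 + 5) = -1 + (6 + 5) = -1 + 11 = 10)
G = -8 (G = (-2)³ = -8)
Y(x) = 2*x*(10 + x) (Y(x) = (x + x)*(x + 10) = (2*x)*(10 + x) = 2*x*(10 + x))
Y(-8)*123 + G = (2*(-8)*(10 - 8))*123 - 8 = (2*(-8)*2)*123 - 8 = -32*123 - 8 = -3936 - 8 = -3944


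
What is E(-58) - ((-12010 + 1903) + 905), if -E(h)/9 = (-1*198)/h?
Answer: 265967/29 ≈ 9171.3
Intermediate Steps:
E(h) = 1782/h (E(h) = -9*(-1*198)/h = -(-1782)/h = 1782/h)
E(-58) - ((-12010 + 1903) + 905) = 1782/(-58) - ((-12010 + 1903) + 905) = 1782*(-1/58) - (-10107 + 905) = -891/29 - 1*(-9202) = -891/29 + 9202 = 265967/29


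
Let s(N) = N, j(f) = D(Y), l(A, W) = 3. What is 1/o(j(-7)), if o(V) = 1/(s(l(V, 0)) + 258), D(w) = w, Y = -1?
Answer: 261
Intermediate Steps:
j(f) = -1
o(V) = 1/261 (o(V) = 1/(3 + 258) = 1/261)
1/o(j(-7)) = 1/(1/261) = 261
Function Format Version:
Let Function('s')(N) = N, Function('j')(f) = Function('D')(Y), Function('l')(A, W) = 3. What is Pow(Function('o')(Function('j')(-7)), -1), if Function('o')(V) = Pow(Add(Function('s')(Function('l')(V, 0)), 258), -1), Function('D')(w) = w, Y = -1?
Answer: 261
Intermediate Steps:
Function('j')(f) = -1
Function('o')(V) = Rational(1, 261) (Function('o')(V) = Pow(Add(3, 258), -1) = Pow(261, -1) = Rational(1, 261))
Pow(Function('o')(Function('j')(-7)), -1) = Pow(Rational(1, 261), -1) = 261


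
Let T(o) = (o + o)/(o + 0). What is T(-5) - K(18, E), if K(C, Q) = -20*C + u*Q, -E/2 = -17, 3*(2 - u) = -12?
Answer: 158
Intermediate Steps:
u = 6 (u = 2 - 1/3*(-12) = 2 + 4 = 6)
E = 34 (E = -2*(-17) = 34)
T(o) = 2 (T(o) = (2*o)/o = 2)
K(C, Q) = -20*C + 6*Q
T(-5) - K(18, E) = 2 - (-20*18 + 6*34) = 2 - (-360 + 204) = 2 - 1*(-156) = 2 + 156 = 158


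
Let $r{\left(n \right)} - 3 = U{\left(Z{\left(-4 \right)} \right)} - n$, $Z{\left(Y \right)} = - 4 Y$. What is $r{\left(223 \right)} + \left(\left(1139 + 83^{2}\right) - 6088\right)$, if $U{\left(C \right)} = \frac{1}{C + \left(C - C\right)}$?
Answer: $\frac{27521}{16} \approx 1720.1$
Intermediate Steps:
$U{\left(C \right)} = \frac{1}{C}$ ($U{\left(C \right)} = \frac{1}{C + 0} = \frac{1}{C}$)
$r{\left(n \right)} = \frac{49}{16} - n$ ($r{\left(n \right)} = 3 - \left(- \frac{1}{16} + n\right) = \frac{49}{16} - n$)
$r{\left(223 \right)} + \left(\left(1139 + 83^{2}\right) - 6088\right) = \left(\frac{49}{16} - 223\right) + \left(\left(1139 + 83^{2}\right) - 6088\right) = \left(\frac{49}{16} - 223\right) + \left(\left(1139 + 6889\right) - 6088\right) = - \frac{3519}{16} + \left(8028 - 6088\right) = - \frac{3519}{16} + 1940 = \frac{27521}{16}$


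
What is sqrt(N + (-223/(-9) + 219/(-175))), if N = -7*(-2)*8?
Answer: sqrt(1494178)/105 ≈ 11.642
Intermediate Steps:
N = 112 (N = 14*8 = 112)
sqrt(N + (-223/(-9) + 219/(-175))) = sqrt(112 + (-223/(-9) + 219/(-175))) = sqrt(112 + (-223*(-1/9) + 219*(-1/175))) = sqrt(112 + (223/9 - 219/175)) = sqrt(112 + 37054/1575) = sqrt(213454/1575) = sqrt(1494178)/105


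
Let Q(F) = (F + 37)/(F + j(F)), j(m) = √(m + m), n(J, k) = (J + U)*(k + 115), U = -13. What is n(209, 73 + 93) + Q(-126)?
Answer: 7049817/128 + 89*I*√7/2688 ≈ 55077.0 + 0.087601*I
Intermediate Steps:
n(J, k) = (-13 + J)*(115 + k) (n(J, k) = (J - 13)*(k + 115) = (-13 + J)*(115 + k))
j(m) = √2*√m (j(m) = √(2*m) = √2*√m)
Q(F) = (37 + F)/(F + √2*√F) (Q(F) = (F + 37)/(F + √2*√F) = (37 + F)/(F + √2*√F))
n(209, 73 + 93) + Q(-126) = (-1495 - 13*(73 + 93) + 115*209 + 209*(73 + 93)) + (37 - 126)/(-126 + √2*√(-126)) = (-1495 - 13*166 + 24035 + 209*166) - 89/(-126 + √2*(3*I*√14)) = (-1495 - 2158 + 24035 + 34694) - 89/(-126 + 6*I*√7) = 55076 - 89/(-126 + 6*I*√7)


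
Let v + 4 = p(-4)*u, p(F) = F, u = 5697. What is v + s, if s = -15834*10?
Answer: -181132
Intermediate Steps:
s = -158340 (s = -377*420 = -158340)
v = -22792 (v = -4 - 4*5697 = -4 - 22788 = -22792)
v + s = -22792 - 158340 = -181132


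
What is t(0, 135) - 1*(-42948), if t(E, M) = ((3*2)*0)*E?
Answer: 42948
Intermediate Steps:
t(E, M) = 0 (t(E, M) = (6*0)*E = 0*E = 0)
t(0, 135) - 1*(-42948) = 0 - 1*(-42948) = 0 + 42948 = 42948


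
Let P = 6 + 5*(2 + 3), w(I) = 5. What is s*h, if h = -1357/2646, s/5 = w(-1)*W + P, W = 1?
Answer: -13570/147 ≈ -92.313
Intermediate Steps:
P = 31 (P = 6 + 5*5 = 6 + 25 = 31)
s = 180 (s = 5*(5*1 + 31) = 5*(5 + 31) = 5*36 = 180)
h = -1357/2646 (h = -1357*1/2646 = -1357/2646 ≈ -0.51285)
s*h = 180*(-1357/2646) = -13570/147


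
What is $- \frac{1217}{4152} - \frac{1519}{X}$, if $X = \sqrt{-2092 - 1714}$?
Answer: $- \frac{1217}{4152} + \frac{1519 i \sqrt{3806}}{3806} \approx -0.29311 + 24.622 i$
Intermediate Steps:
$X = i \sqrt{3806}$ ($X = \sqrt{-3806} = i \sqrt{3806} \approx 61.693 i$)
$- \frac{1217}{4152} - \frac{1519}{X} = - \frac{1217}{4152} - \frac{1519}{i \sqrt{3806}} = \left(-1217\right) \frac{1}{4152} - 1519 \left(- \frac{i \sqrt{3806}}{3806}\right) = - \frac{1217}{4152} + \frac{1519 i \sqrt{3806}}{3806}$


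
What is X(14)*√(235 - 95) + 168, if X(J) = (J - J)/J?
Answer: 168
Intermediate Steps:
X(J) = 0 (X(J) = 0/J = 0)
X(14)*√(235 - 95) + 168 = 0*√(235 - 95) + 168 = 0*√140 + 168 = 0*(2*√35) + 168 = 0 + 168 = 168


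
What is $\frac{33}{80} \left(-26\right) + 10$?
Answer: $- \frac{29}{40} \approx -0.725$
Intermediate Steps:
$\frac{33}{80} \left(-26\right) + 10 = - \frac{429}{40} + 10 = - \frac{29}{40}$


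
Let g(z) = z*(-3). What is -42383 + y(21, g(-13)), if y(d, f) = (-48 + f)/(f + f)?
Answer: -1101961/26 ≈ -42383.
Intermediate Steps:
g(z) = -3*z
y(d, f) = (-48 + f)/(2*f) (y(d, f) = (-48 + f)/((2*f)) = (-48 + f)*(1/(2*f)) = (-48 + f)/(2*f))
-42383 + y(21, g(-13)) = -42383 + (-48 - 3*(-13))/(2*((-3*(-13)))) = -42383 + (1/2)*(-48 + 39)/39 = -42383 + (1/2)*(1/39)*(-9) = -42383 - 3/26 = -1101961/26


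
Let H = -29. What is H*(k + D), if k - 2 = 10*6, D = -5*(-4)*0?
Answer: -1798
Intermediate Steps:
D = 0 (D = 20*0 = 0)
k = 62 (k = 2 + 10*6 = 2 + 60 = 62)
H*(k + D) = -29*(62 + 0) = -29*62 = -1798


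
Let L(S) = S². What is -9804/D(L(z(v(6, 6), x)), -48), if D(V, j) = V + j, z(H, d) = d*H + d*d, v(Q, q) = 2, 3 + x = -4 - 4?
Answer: -3268/3251 ≈ -1.0052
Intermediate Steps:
x = -11 (x = -3 + (-4 - 4) = -3 - 8 = -11)
z(H, d) = d² + H*d (z(H, d) = H*d + d² = d² + H*d)
-9804/D(L(z(v(6, 6), x)), -48) = -9804/((-11*(2 - 11))² - 48) = -9804/((-11*(-9))² - 48) = -9804/(99² - 48) = -9804/(9801 - 48) = -9804/9753 = -9804*1/9753 = -3268/3251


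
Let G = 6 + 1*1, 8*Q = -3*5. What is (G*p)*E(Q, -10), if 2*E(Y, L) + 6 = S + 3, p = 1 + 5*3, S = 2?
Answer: -56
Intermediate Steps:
Q = -15/8 (Q = (-3*5)/8 = (⅛)*(-15) = -15/8 ≈ -1.8750)
p = 16 (p = 1 + 15 = 16)
G = 7 (G = 6 + 1 = 7)
E(Y, L) = -½ (E(Y, L) = -3 + (2 + 3)/2 = -3 + (½)*5 = -3 + 5/2 = -½)
(G*p)*E(Q, -10) = (7*16)*(-½) = 112*(-½) = -56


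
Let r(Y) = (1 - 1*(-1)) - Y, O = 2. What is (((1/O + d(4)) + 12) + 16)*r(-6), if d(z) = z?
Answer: 260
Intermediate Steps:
r(Y) = 2 - Y (r(Y) = (1 + 1) - Y = 2 - Y)
(((1/O + d(4)) + 12) + 16)*r(-6) = (((1/2 + 4) + 12) + 16)*(2 - 1*(-6)) = (((½ + 4) + 12) + 16)*(2 + 6) = ((9/2 + 12) + 16)*8 = (33/2 + 16)*8 = (65/2)*8 = 260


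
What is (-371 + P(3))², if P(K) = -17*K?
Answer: 178084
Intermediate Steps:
(-371 + P(3))² = (-371 - 17*3)² = (-371 - 51)² = (-422)² = 178084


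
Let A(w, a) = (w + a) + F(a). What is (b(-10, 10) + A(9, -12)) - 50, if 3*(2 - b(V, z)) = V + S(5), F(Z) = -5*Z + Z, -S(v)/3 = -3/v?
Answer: -4/15 ≈ -0.26667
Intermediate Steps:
S(v) = 9/v (S(v) = -(-9)/v = 9/v)
F(Z) = -4*Z
A(w, a) = w - 3*a (A(w, a) = (w + a) - 4*a = (a + w) - 4*a = w - 3*a)
b(V, z) = 7/5 - V/3 (b(V, z) = 2 - (V + 9/5)/3 = 2 - (9/5 + V)/3 = 2 + (-⅗ - V/3) = 7/5 - V/3)
(b(-10, 10) + A(9, -12)) - 50 = ((7/5 - ⅓*(-10)) + (9 - 3*(-12))) - 50 = ((7/5 + 10/3) + (9 + 36)) - 50 = (71/15 + 45) - 50 = 746/15 - 50 = -4/15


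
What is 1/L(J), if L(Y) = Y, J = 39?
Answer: 1/39 ≈ 0.025641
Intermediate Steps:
1/L(J) = 1/39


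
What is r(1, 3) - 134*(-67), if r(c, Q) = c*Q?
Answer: 8981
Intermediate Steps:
r(c, Q) = Q*c
r(1, 3) - 134*(-67) = 3*1 - 134*(-67) = 3 + 8978 = 8981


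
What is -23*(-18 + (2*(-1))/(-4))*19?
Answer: 15295/2 ≈ 7647.5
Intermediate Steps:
-23*(-18 + (2*(-1))/(-4))*19 = -23*(-18 - 2*(-¼))*19 = -23*(-18 + ½)*19 = -(-805)*19/2 = -23*(-665/2) = 15295/2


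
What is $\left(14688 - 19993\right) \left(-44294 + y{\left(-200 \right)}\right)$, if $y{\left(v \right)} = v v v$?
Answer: $42674979670$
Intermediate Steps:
$y{\left(v \right)} = v^{3}$ ($y{\left(v \right)} = v^{2} v = v^{3}$)
$\left(14688 - 19993\right) \left(-44294 + y{\left(-200 \right)}\right) = \left(14688 - 19993\right) \left(-44294 + \left(-200\right)^{3}\right) = - 5305 \left(-44294 - 8000000\right) = \left(-5305\right) \left(-8044294\right) = 42674979670$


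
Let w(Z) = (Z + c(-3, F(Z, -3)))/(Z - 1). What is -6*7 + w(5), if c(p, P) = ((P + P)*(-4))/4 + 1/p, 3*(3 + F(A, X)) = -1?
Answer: -235/6 ≈ -39.167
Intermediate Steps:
F(A, X) = -10/3 (F(A, X) = -3 + (⅓)*(-1) = -3 - ⅓ = -10/3)
c(p, P) = 1/p - 2*P (c(p, P) = ((2*P)*(-4))*(¼) + 1/p = -8*P*(¼) + 1/p = -2*P + 1/p = 1/p - 2*P)
w(Z) = (19/3 + Z)/(-1 + Z) (w(Z) = (Z + (1/(-3) - 2*(-10/3)))/(Z - 1) = (Z + (-⅓ + 20/3))/(-1 + Z) = (Z + 19/3)/(-1 + Z) = (19/3 + Z)/(-1 + Z))
-6*7 + w(5) = -6*7 + (19/3 + 5)/(-1 + 5) = -42 + (34/3)/4 = -42 + (¼)*(34/3) = -42 + 17/6 = -235/6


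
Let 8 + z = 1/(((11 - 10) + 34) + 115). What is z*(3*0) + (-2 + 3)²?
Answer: 1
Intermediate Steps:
z = -1199/150 (z = -8 + 1/(((11 - 10) + 34) + 115) = -8 + 1/((1 + 34) + 115) = -8 + 1/(35 + 115) = -8 + 1/150 = -1199/150 ≈ -7.9933)
z*(3*0) + (-2 + 3)² = -1199*0/50 + (-2 + 3)² = -1199/150*0 + 1² = 0 + 1 = 1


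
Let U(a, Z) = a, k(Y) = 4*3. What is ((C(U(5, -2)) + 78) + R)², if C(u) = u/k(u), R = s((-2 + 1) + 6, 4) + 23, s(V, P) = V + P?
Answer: 1755625/144 ≈ 12192.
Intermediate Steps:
k(Y) = 12
s(V, P) = P + V
R = 32 (R = (4 + ((-2 + 1) + 6)) + 23 = (4 + (-1 + 6)) + 23 = (4 + 5) + 23 = 9 + 23 = 32)
C(u) = u/12
((C(U(5, -2)) + 78) + R)² = (((1/12)*5 + 78) + 32)² = ((5/12 + 78) + 32)² = (941/12 + 32)² = (1325/12)² = 1755625/144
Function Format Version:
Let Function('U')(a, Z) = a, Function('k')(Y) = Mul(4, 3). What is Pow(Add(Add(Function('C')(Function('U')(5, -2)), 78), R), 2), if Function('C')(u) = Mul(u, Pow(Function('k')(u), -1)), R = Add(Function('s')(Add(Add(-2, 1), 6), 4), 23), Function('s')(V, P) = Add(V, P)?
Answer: Rational(1755625, 144) ≈ 12192.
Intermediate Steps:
Function('k')(Y) = 12
Function('s')(V, P) = Add(P, V)
R = 32 (R = Add(Add(4, Add(Add(-2, 1), 6)), 23) = Add(Add(4, Add(-1, 6)), 23) = Add(Add(4, 5), 23) = Add(9, 23) = 32)
Function('C')(u) = Mul(Rational(1, 12), u) (Function('C')(u) = Mul(u, Pow(12, -1)) = Mul(u, Rational(1, 12)) = Mul(Rational(1, 12), u))
Pow(Add(Add(Function('C')(Function('U')(5, -2)), 78), R), 2) = Pow(Add(Add(Mul(Rational(1, 12), 5), 78), 32), 2) = Pow(Add(Add(Rational(5, 12), 78), 32), 2) = Pow(Add(Rational(941, 12), 32), 2) = Pow(Rational(1325, 12), 2) = Rational(1755625, 144)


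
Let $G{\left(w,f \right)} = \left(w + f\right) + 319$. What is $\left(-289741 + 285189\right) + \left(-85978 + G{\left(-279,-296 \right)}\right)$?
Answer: $-90786$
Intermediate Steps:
$G{\left(w,f \right)} = 319 + f + w$ ($G{\left(w,f \right)} = \left(f + w\right) + 319 = 319 + f + w$)
$\left(-289741 + 285189\right) + \left(-85978 + G{\left(-279,-296 \right)}\right) = \left(-289741 + 285189\right) - 86234 = -4552 - 86234 = -90786$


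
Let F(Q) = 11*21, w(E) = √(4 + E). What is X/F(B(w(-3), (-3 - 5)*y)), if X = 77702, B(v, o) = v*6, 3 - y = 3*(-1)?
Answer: 77702/231 ≈ 336.37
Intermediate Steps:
y = 6 (y = 3 - 3*(-1) = 3 - 1*(-3) = 3 + 3 = 6)
B(v, o) = 6*v
F(Q) = 231
X/F(B(w(-3), (-3 - 5)*y)) = 77702/231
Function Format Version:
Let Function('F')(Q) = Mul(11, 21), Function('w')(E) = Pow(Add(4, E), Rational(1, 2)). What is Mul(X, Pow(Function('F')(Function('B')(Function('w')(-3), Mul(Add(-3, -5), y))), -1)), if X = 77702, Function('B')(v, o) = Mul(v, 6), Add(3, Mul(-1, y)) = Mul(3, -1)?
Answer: Rational(77702, 231) ≈ 336.37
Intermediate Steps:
y = 6 (y = Add(3, Mul(-1, Mul(3, -1))) = Add(3, Mul(-1, -3)) = Add(3, 3) = 6)
Function('B')(v, o) = Mul(6, v)
Function('F')(Q) = 231
Mul(X, Pow(Function('F')(Function('B')(Function('w')(-3), Mul(Add(-3, -5), y))), -1)) = Mul(77702, Pow(231, -1)) = Mul(77702, Rational(1, 231)) = Rational(77702, 231)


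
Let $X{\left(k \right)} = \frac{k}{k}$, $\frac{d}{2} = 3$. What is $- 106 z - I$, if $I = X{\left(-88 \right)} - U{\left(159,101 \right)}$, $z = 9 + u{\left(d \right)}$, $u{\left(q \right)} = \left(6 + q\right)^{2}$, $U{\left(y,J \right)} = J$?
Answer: $-16118$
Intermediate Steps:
$d = 6$ ($d = 2 \cdot 3 = 6$)
$z = 153$ ($z = 9 + \left(6 + 6\right)^{2} = 9 + 12^{2} = 9 + 144 = 153$)
$X{\left(k \right)} = 1$
$I = -100$ ($I = 1 - 101 = -100$)
$- 106 z - I = \left(-106\right) 153 - -100 = -16218 + 100 = -16118$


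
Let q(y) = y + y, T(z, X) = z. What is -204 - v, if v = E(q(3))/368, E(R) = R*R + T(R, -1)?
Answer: -37557/184 ≈ -204.11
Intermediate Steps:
q(y) = 2*y
E(R) = R + R² (E(R) = R*R + R = R² + R = R + R²)
v = 21/184 (v = ((2*3)*(1 + 2*3))/368 = (6*(1 + 6))*(1/368) = (6*7)*(1/368) = 42*(1/368) = 21/184 ≈ 0.11413)
-204 - v = -204 - 1*21/184 = -204 - 21/184 = -37557/184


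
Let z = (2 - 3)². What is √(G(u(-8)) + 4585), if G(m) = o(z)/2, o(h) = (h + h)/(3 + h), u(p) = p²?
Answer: √18341/2 ≈ 67.714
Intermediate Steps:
z = 1 (z = (-1)² = 1)
o(h) = 2*h/(3 + h) (o(h) = (2*h)/(3 + h) = 2*h/(3 + h))
G(m) = ¼ (G(m) = (2*1/(3 + 1))/2 = (2*1/4)*(½) = (2*1*(¼))*(½) = (½)*(½) = ¼)
√(G(u(-8)) + 4585) = √(¼ + 4585) = √(18341/4) = √18341/2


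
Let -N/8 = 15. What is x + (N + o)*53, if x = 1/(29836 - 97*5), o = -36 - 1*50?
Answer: -320454217/29351 ≈ -10918.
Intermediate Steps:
N = -120 (N = -8*15 = -120)
o = -86 (o = -36 - 50 = -86)
x = 1/29351 (x = 1/(29836 - 485) = 1/29351 ≈ 3.4070e-5)
x + (N + o)*53 = 1/29351 + (-120 - 86)*53 = 1/29351 - 206*53 = 1/29351 - 10918 = -320454217/29351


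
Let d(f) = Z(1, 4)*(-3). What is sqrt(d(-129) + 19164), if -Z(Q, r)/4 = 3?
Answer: 80*sqrt(3) ≈ 138.56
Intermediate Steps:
Z(Q, r) = -12 (Z(Q, r) = -4*3 = -12)
d(f) = 36 (d(f) = -12*(-3) = 36)
sqrt(d(-129) + 19164) = sqrt(36 + 19164) = sqrt(19200) = 80*sqrt(3)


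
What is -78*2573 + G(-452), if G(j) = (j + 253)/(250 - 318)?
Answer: -13646993/68 ≈ -2.0069e+5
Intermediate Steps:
G(j) = -253/68 - j/68 (G(j) = (253 + j)/(-68) = (253 + j)*(-1/68) = -253/68 - j/68)
-78*2573 + G(-452) = -78*2573 + (-253/68 - 1/68*(-452)) = -200694 + (-253/68 + 113/17) = -200694 + 199/68 = -13646993/68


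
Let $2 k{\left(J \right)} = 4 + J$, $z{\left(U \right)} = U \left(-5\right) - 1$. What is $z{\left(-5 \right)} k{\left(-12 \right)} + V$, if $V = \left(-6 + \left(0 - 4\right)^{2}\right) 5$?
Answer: $-46$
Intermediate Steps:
$V = 50$ ($V = \left(-6 + \left(-4\right)^{2}\right) 5 = \left(-6 + 16\right) 5 = 10 \cdot 5 = 50$)
$z{\left(U \right)} = -1 - 5 U$ ($z{\left(U \right)} = - 5 U - 1 = -1 - 5 U$)
$k{\left(J \right)} = 2 + \frac{J}{2}$ ($k{\left(J \right)} = \frac{4 + J}{2} = 2 + \frac{J}{2}$)
$z{\left(-5 \right)} k{\left(-12 \right)} + V = \left(-1 - -25\right) \left(2 + \frac{1}{2} \left(-12\right)\right) + 50 = \left(-1 + 25\right) \left(2 - 6\right) + 50 = 24 \left(-4\right) + 50 = -96 + 50 = -46$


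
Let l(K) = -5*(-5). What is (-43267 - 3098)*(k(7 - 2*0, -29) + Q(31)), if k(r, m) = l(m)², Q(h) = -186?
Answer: -20354235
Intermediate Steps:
l(K) = 25
k(r, m) = 625 (k(r, m) = 25² = 625)
(-43267 - 3098)*(k(7 - 2*0, -29) + Q(31)) = (-43267 - 3098)*(625 - 186) = -46365*439 = -20354235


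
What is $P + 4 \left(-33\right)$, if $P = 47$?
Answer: $-85$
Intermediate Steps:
$P + 4 \left(-33\right) = 47 + 4 \left(-33\right) = 47 - 132 = -85$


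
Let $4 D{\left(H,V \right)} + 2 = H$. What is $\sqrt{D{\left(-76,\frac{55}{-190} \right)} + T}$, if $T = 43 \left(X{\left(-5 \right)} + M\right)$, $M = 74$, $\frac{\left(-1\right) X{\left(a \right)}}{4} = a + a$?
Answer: $\frac{3 \sqrt{2170}}{2} \approx 69.875$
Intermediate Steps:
$D{\left(H,V \right)} = - \frac{1}{2} + \frac{H}{4}$
$X{\left(a \right)} = - 8 a$ ($X{\left(a \right)} = - 4 \left(a + a\right) = - 4 \cdot 2 a = - 8 a$)
$T = 4902$ ($T = 43 \left(\left(-8\right) \left(-5\right) + 74\right) = 43 \left(40 + 74\right) = 43 \cdot 114 = 4902$)
$\sqrt{D{\left(-76,\frac{55}{-190} \right)} + T} = \sqrt{\left(- \frac{1}{2} + \frac{1}{4} \left(-76\right)\right) + 4902} = \sqrt{\left(- \frac{1}{2} - 19\right) + 4902} = \sqrt{- \frac{39}{2} + 4902} = \sqrt{\frac{9765}{2}} = \frac{3 \sqrt{2170}}{2}$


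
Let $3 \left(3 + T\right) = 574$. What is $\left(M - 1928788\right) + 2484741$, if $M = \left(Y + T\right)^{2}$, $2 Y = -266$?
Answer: $\frac{5031133}{9} \approx 5.5902 \cdot 10^{5}$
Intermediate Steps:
$Y = -133$ ($Y = \frac{1}{2} \left(-266\right) = -133$)
$T = \frac{565}{3}$ ($T = -3 + \frac{1}{3} \cdot 574 = -3 + \frac{574}{3} = \frac{565}{3} \approx 188.33$)
$M = \frac{27556}{9}$ ($M = \left(-133 + \frac{565}{3}\right)^{2} = \left(\frac{166}{3}\right)^{2} = \frac{27556}{9} \approx 3061.8$)
$\left(M - 1928788\right) + 2484741 = \left(\frac{27556}{9} - 1928788\right) + 2484741 = - \frac{17331536}{9} + 2484741 = \frac{5031133}{9}$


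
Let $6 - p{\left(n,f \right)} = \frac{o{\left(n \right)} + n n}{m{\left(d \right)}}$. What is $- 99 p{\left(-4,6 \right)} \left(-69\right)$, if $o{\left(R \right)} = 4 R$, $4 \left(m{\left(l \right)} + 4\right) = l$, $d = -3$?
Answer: $40986$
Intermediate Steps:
$m{\left(l \right)} = -4 + \frac{l}{4}$
$p{\left(n,f \right)} = 6 + \frac{4 n^{2}}{19} + \frac{16 n}{19}$ ($p{\left(n,f \right)} = 6 - \frac{4 n + n n}{-4 + \frac{1}{4} \left(-3\right)} = 6 - \frac{4 n + n^{2}}{-4 - \frac{3}{4}} = 6 - \frac{n^{2} + 4 n}{- \frac{19}{4}} = 6 - \left(n^{2} + 4 n\right) \left(- \frac{4}{19}\right) = 6 - \left(- \frac{16 n}{19} - \frac{4 n^{2}}{19}\right) = 6 + \left(\frac{4 n^{2}}{19} + \frac{16 n}{19}\right) = 6 + \frac{4 n^{2}}{19} + \frac{16 n}{19}$)
$- 99 p{\left(-4,6 \right)} \left(-69\right) = - 99 \left(6 + \frac{4 \left(-4\right)^{2}}{19} + \frac{16}{19} \left(-4\right)\right) \left(-69\right) = - 99 \left(6 + \frac{4}{19} \cdot 16 - \frac{64}{19}\right) \left(-69\right) = - 99 \left(6 + \frac{64}{19} - \frac{64}{19}\right) \left(-69\right) = \left(-99\right) 6 \left(-69\right) = \left(-594\right) \left(-69\right) = 40986$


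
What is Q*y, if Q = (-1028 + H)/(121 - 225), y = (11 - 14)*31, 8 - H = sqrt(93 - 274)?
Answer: -23715/26 - 93*I*sqrt(181)/104 ≈ -912.12 - 12.031*I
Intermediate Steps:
H = 8 - I*sqrt(181) (H = 8 - sqrt(93 - 274) = 8 - sqrt(-181) = 8 - I*sqrt(181) ≈ 8.0 - 13.454*I)
y = -93 (y = -3*31 = -93)
Q = 255/26 + I*sqrt(181)/104 (Q = (-1028 + (8 - I*sqrt(181)))/(121 - 225) = (-1020 - I*sqrt(181))/(-104) = (-1020 - I*sqrt(181))*(-1/104) = 255/26 + I*sqrt(181)/104 ≈ 9.8077 + 0.12936*I)
Q*y = (255/26 + I*sqrt(181)/104)*(-93) = -23715/26 - 93*I*sqrt(181)/104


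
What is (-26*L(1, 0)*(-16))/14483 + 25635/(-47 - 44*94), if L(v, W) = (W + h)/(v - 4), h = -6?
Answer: -367791449/60582389 ≈ -6.0709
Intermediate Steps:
L(v, W) = (-6 + W)/(-4 + v) (L(v, W) = (W - 6)/(v - 4) = (-6 + W)/(-4 + v))
(-26*L(1, 0)*(-16))/14483 + 25635/(-47 - 44*94) = (-26*(-6 + 0)/(-4 + 1)*(-16))/14483 + 25635/(-47 - 44*94) = (-26*(-6)/(-3)*(-16))*(1/14483) + 25635/(-47 - 4136) = (-(-26)*(-6)/3*(-16))*(1/14483) + 25635/(-4183) = (-26*2*(-16))*(1/14483) + 25635*(-1/4183) = -52*(-16)*(1/14483) - 25635/4183 = 832*(1/14483) - 25635/4183 = 832/14483 - 25635/4183 = -367791449/60582389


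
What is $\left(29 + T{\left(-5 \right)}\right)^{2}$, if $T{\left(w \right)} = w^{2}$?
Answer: $2916$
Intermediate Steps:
$\left(29 + T{\left(-5 \right)}\right)^{2} = \left(29 + \left(-5\right)^{2}\right)^{2} = \left(29 + 25\right)^{2} = 54^{2} = 2916$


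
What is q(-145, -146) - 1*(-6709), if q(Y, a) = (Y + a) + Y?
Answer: 6273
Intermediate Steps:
q(Y, a) = a + 2*Y
q(-145, -146) - 1*(-6709) = (-146 + 2*(-145)) - 1*(-6709) = (-146 - 290) + 6709 = -436 + 6709 = 6273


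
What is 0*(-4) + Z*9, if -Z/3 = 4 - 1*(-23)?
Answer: -729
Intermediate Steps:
Z = -81 (Z = -3*(4 - 1*(-23)) = -3*(4 + 23) = -3*27 = -81)
0*(-4) + Z*9 = 0*(-4) - 81*9 = 0 - 729 = -729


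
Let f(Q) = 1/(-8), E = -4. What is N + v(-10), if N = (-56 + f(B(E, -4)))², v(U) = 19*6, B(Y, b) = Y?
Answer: 208897/64 ≈ 3264.0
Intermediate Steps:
f(Q) = -⅛
v(U) = 114
N = 201601/64 (N = (-56 - ⅛)² = (-449/8)² = 201601/64 ≈ 3150.0)
N + v(-10) = 201601/64 + 114 = 208897/64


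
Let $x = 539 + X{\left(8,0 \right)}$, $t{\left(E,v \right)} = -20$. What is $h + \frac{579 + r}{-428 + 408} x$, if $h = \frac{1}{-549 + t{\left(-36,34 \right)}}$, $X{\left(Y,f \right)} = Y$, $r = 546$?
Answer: $- \frac{70029679}{2276} \approx -30769.0$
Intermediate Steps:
$x = 547$ ($x = 539 + 8 = 547$)
$h = - \frac{1}{569}$ ($h = \frac{1}{-549 - 20} = \frac{1}{-569} = - \frac{1}{569} \approx -0.0017575$)
$h + \frac{579 + r}{-428 + 408} x = - \frac{1}{569} + \frac{579 + 546}{-428 + 408} \cdot 547 = - \frac{1}{569} + \frac{1125}{-20} \cdot 547 = - \frac{1}{569} + 1125 \left(- \frac{1}{20}\right) 547 = - \frac{1}{569} - \frac{123075}{4} = - \frac{70029679}{2276}$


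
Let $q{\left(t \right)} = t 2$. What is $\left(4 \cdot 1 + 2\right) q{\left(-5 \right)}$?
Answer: $-60$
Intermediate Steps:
$q{\left(t \right)} = 2 t$
$\left(4 \cdot 1 + 2\right) q{\left(-5 \right)} = \left(4 \cdot 1 + 2\right) 2 \left(-5\right) = \left(4 + 2\right) \left(-10\right) = 6 \left(-10\right) = -60$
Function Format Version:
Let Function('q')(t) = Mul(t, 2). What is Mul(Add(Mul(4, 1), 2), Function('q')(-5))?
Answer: -60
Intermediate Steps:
Function('q')(t) = Mul(2, t)
Mul(Add(Mul(4, 1), 2), Function('q')(-5)) = Mul(Add(Mul(4, 1), 2), Mul(2, -5)) = Mul(Add(4, 2), -10) = Mul(6, -10) = -60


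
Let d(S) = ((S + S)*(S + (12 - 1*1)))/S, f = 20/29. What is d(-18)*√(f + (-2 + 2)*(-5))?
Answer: -28*√145/29 ≈ -11.626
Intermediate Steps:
f = 20/29 (f = 20*(1/29) = 20/29 ≈ 0.68966)
d(S) = 22 + 2*S (d(S) = ((2*S)*(S + (12 - 1)))/S = ((2*S)*(S + 11))/S = ((2*S)*(11 + S))/S = (2*S*(11 + S))/S = 22 + 2*S)
d(-18)*√(f + (-2 + 2)*(-5)) = (22 + 2*(-18))*√(20/29 + (-2 + 2)*(-5)) = (22 - 36)*√(20/29 + 0*(-5)) = -14*√(20/29 + 0) = -28*√145/29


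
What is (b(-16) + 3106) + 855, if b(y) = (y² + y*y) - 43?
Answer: 4430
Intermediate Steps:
b(y) = -43 + 2*y² (b(y) = (y² + y²) - 43 = 2*y² - 43 = -43 + 2*y²)
(b(-16) + 3106) + 855 = ((-43 + 2*(-16)²) + 3106) + 855 = ((-43 + 2*256) + 3106) + 855 = ((-43 + 512) + 3106) + 855 = (469 + 3106) + 855 = 3575 + 855 = 4430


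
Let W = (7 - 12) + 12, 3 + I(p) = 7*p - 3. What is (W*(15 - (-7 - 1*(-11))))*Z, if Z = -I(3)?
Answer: -1155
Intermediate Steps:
I(p) = -6 + 7*p (I(p) = -3 + (7*p - 3) = -3 + (-3 + 7*p) = -6 + 7*p)
Z = -15 (Z = -(-6 + 7*3) = -(-6 + 21) = -1*15 = -15)
W = 7 (W = -5 + 12 = 7)
(W*(15 - (-7 - 1*(-11))))*Z = (7*(15 - (-7 - 1*(-11))))*(-15) = (7*(15 - (-7 + 11)))*(-15) = (7*(15 - 1*4))*(-15) = (7*(15 - 4))*(-15) = (7*11)*(-15) = 77*(-15) = -1155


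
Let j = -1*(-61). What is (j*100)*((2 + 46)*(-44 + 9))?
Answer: -10248000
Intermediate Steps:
j = 61
(j*100)*((2 + 46)*(-44 + 9)) = (61*100)*((2 + 46)*(-44 + 9)) = 6100*(48*(-35)) = 6100*(-1680) = -10248000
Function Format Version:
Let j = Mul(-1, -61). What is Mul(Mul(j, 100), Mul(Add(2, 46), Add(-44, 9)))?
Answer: -10248000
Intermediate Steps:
j = 61
Mul(Mul(j, 100), Mul(Add(2, 46), Add(-44, 9))) = Mul(Mul(61, 100), Mul(Add(2, 46), Add(-44, 9))) = Mul(6100, Mul(48, -35)) = Mul(6100, -1680) = -10248000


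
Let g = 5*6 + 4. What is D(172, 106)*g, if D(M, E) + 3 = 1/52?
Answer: -2635/26 ≈ -101.35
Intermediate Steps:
D(M, E) = -155/52 (D(M, E) = -3 + 1/52 = -155/52)
g = 34 (g = 30 + 4 = 34)
D(172, 106)*g = -155/52*34 = -2635/26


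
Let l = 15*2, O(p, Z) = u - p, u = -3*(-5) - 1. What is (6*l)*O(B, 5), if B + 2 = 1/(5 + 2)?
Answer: 19980/7 ≈ 2854.3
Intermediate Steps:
u = 14 (u = 15 - 1 = 14)
B = -13/7 (B = -2 + 1/(5 + 2) = -2 + 1/7 = -2 + ⅐ = -13/7 ≈ -1.8571)
O(p, Z) = 14 - p
l = 30
(6*l)*O(B, 5) = (6*30)*(14 - 1*(-13/7)) = 180*(14 + 13/7) = 180*(111/7) = 19980/7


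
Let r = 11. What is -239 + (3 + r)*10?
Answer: -99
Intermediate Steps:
-239 + (3 + r)*10 = -239 + (3 + 11)*10 = -239 + 14*10 = -239 + 140 = -99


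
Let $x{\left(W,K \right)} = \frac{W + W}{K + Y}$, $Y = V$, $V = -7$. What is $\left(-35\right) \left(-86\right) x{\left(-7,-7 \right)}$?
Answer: $3010$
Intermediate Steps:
$Y = -7$
$x{\left(W,K \right)} = \frac{2 W}{-7 + K}$ ($x{\left(W,K \right)} = \frac{W + W}{K - 7} = \frac{2 W}{-7 + K}$)
$\left(-35\right) \left(-86\right) x{\left(-7,-7 \right)} = \left(-35\right) \left(-86\right) 2 \left(-7\right) \frac{1}{-7 - 7} = 3010 \cdot 2 \left(-7\right) \frac{1}{-14} = 3010 \cdot 2 \left(-7\right) \left(- \frac{1}{14}\right) = 3010 \cdot 1 = 3010$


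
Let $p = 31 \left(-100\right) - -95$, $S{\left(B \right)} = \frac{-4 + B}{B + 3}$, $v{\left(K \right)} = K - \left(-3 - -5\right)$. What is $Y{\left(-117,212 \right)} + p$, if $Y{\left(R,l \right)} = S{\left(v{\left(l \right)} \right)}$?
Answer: $- \frac{639859}{213} \approx -3004.0$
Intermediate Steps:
$v{\left(K \right)} = -2 + K$ ($v{\left(K \right)} = K - \left(-3 + 5\right) = K - 2 = -2 + K$)
$S{\left(B \right)} = \frac{-4 + B}{3 + B}$
$Y{\left(R,l \right)} = \frac{-6 + l}{1 + l}$ ($Y{\left(R,l \right)} = \frac{-4 + \left(-2 + l\right)}{3 + \left(-2 + l\right)} = \frac{-6 + l}{1 + l}$)
$p = -3005$ ($p = -3100 + 95 = -3005$)
$Y{\left(-117,212 \right)} + p = \frac{-6 + 212}{1 + 212} - 3005 = \frac{1}{213} \cdot 206 - 3005 = \frac{206}{213} - 3005 = - \frac{639859}{213}$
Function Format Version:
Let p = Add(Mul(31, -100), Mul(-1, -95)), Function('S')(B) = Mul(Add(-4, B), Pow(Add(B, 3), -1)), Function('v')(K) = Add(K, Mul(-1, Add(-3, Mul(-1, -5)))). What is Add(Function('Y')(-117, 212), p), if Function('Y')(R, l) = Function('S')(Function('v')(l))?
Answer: Rational(-639859, 213) ≈ -3004.0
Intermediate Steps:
Function('v')(K) = Add(-2, K) (Function('v')(K) = Add(K, Mul(-1, Add(-3, 5))) = Add(K, Mul(-1, 2)) = Add(K, -2) = Add(-2, K))
Function('S')(B) = Mul(Pow(Add(3, B), -1), Add(-4, B)) (Function('S')(B) = Mul(Add(-4, B), Pow(Add(3, B), -1)) = Mul(Pow(Add(3, B), -1), Add(-4, B)))
Function('Y')(R, l) = Mul(Pow(Add(1, l), -1), Add(-6, l)) (Function('Y')(R, l) = Mul(Pow(Add(3, Add(-2, l)), -1), Add(-4, Add(-2, l))) = Mul(Pow(Add(1, l), -1), Add(-6, l)))
p = -3005 (p = Add(-3100, 95) = -3005)
Add(Function('Y')(-117, 212), p) = Add(Mul(Pow(Add(1, 212), -1), Add(-6, 212)), -3005) = Add(Mul(Pow(213, -1), 206), -3005) = Add(Mul(Rational(1, 213), 206), -3005) = Add(Rational(206, 213), -3005) = Rational(-639859, 213)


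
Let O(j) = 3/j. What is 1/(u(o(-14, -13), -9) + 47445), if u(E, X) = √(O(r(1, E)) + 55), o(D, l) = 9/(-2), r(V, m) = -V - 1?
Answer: 94890/4502055943 - √214/4502055943 ≈ 2.1074e-5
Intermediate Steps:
r(V, m) = -1 - V
o(D, l) = -9/2 (o(D, l) = 9*(-½) = -9/2)
u(E, X) = √214/2 (u(E, X) = √(3/(-1 - 1*1) + 55) = √(3/(-1 - 1) + 55) = √(3/(-2) + 55) = √(3*(-½) + 55) = √(-3/2 + 55) = √(107/2) = √214/2)
1/(u(o(-14, -13), -9) + 47445) = 1/(√214/2 + 47445) = 1/(47445 + √214/2)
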